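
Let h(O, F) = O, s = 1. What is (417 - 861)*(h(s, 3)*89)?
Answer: -39516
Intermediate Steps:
(417 - 861)*(h(s, 3)*89) = (417 - 861)*(1*89) = -444*89 = -39516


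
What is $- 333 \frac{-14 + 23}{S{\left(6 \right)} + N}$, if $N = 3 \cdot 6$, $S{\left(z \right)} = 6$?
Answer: $- \frac{999}{8} \approx -124.88$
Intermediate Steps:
$N = 18$
$- 333 \frac{-14 + 23}{S{\left(6 \right)} + N} = - 333 \frac{-14 + 23}{6 + 18} = - 333 \cdot \frac{9}{24} = - 333 \cdot 9 \cdot \frac{1}{24} = \left(-333\right) \frac{3}{8} = - \frac{999}{8}$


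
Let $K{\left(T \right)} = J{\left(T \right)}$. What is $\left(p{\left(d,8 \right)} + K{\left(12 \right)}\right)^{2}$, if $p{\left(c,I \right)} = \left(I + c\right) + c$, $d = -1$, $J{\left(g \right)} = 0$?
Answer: $36$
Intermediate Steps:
$K{\left(T \right)} = 0$
$p{\left(c,I \right)} = I + 2 c$
$\left(p{\left(d,8 \right)} + K{\left(12 \right)}\right)^{2} = \left(\left(8 + 2 \left(-1\right)\right) + 0\right)^{2} = \left(\left(8 - 2\right) + 0\right)^{2} = \left(6 + 0\right)^{2} = 6^{2} = 36$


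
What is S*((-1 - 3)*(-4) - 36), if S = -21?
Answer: 420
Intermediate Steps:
S*((-1 - 3)*(-4) - 36) = -21*((-1 - 3)*(-4) - 36) = -21*(-4*(-4) - 36) = -21*(16 - 36) = -21*(-20) = 420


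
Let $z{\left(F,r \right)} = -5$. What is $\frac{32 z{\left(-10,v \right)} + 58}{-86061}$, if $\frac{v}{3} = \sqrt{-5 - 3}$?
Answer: $\frac{34}{28687} \approx 0.0011852$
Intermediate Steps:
$v = 6 i \sqrt{2}$ ($v = 3 \sqrt{-5 - 3} = 3 \sqrt{-8} = 3 \cdot 2 i \sqrt{2} = 6 i \sqrt{2} \approx 8.4853 i$)
$\frac{32 z{\left(-10,v \right)} + 58}{-86061} = \frac{32 \left(-5\right) + 58}{-86061} = \left(-160 + 58\right) \left(- \frac{1}{86061}\right) = \left(-102\right) \left(- \frac{1}{86061}\right) = \frac{34}{28687}$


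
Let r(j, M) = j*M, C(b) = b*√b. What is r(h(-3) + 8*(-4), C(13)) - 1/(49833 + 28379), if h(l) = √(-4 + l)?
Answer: -1/78212 - 13*√13*(32 - I*√7) ≈ -1499.9 + 124.01*I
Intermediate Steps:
C(b) = b^(3/2)
r(j, M) = M*j
r(h(-3) + 8*(-4), C(13)) - 1/(49833 + 28379) = 13^(3/2)*(√(-4 - 3) + 8*(-4)) - 1/(49833 + 28379) = (13*√13)*(√(-7) - 32) - 1/78212 = (13*√13)*(I*√7 - 32) - 1*1/78212 = (13*√13)*(-32 + I*√7) - 1/78212 = 13*√13*(-32 + I*√7) - 1/78212 = -1/78212 + 13*√13*(-32 + I*√7)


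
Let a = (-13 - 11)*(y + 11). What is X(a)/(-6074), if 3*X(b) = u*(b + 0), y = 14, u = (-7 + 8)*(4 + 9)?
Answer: 1300/3037 ≈ 0.42805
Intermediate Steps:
u = 13 (u = 1*13 = 13)
a = -600 (a = (-13 - 11)*(14 + 11) = -24*25 = -600)
X(b) = 13*b/3 (X(b) = (13*(b + 0))/3 = (13*b)/3 = 13*b/3)
X(a)/(-6074) = ((13/3)*(-600))/(-6074) = -2600*(-1/6074) = 1300/3037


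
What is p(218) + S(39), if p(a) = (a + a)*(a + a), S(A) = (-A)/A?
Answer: 190095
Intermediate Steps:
S(A) = -1
p(a) = 4*a² (p(a) = (2*a)*(2*a) = 4*a²)
p(218) + S(39) = 4*218² - 1 = 4*47524 - 1 = 190096 - 1 = 190095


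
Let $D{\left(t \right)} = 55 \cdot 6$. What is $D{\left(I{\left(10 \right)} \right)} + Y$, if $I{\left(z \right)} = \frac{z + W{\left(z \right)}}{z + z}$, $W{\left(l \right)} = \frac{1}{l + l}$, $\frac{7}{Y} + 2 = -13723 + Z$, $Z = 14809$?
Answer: $\frac{357727}{1084} \approx 330.01$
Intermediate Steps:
$Y = \frac{7}{1084}$ ($Y = \frac{7}{-2 + \left(-13723 + 14809\right)} = \frac{7}{-2 + 1086} = \frac{7}{1084} \approx 0.0064576$)
$W{\left(l \right)} = \frac{1}{2 l}$
$I{\left(z \right)} = \frac{z + \frac{1}{2 z}}{2 z}$ ($I{\left(z \right)} = \frac{z + \frac{1}{2 z}}{z + z} = \frac{z + \frac{1}{2 z}}{2 z}$)
$D{\left(t \right)} = 330$
$D{\left(I{\left(10 \right)} \right)} + Y = 330 + \frac{7}{1084} = \frac{357727}{1084}$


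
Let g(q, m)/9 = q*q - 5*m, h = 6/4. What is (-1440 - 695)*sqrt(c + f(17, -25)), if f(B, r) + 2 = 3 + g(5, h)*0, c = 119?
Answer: -4270*sqrt(30) ≈ -23388.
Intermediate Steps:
h = 3/2 (h = 6*(1/4) = 3/2 ≈ 1.5000)
g(q, m) = -45*m + 9*q**2 (g(q, m) = 9*(q*q - 5*m) = 9*(q**2 - 5*m) = -45*m + 9*q**2)
f(B, r) = 1 (f(B, r) = -2 + (3 + (-45*3/2 + 9*5**2)*0) = -2 + (3 + (-135/2 + 9*25)*0) = -2 + (3 + (-135/2 + 225)*0) = -2 + (3 + (315/2)*0) = -2 + (3 + 0) = -2 + 3 = 1)
(-1440 - 695)*sqrt(c + f(17, -25)) = (-1440 - 695)*sqrt(119 + 1) = -4270*sqrt(30)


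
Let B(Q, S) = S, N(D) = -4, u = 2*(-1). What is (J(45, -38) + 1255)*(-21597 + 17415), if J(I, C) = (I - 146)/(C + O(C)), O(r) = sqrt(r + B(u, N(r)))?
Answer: -3907593888/743 - 211191*I*sqrt(42)/743 ≈ -5.2592e+6 - 1842.1*I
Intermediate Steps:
u = -2
O(r) = sqrt(-4 + r) (O(r) = sqrt(r - 4) = sqrt(-4 + r))
J(I, C) = (-146 + I)/(C + sqrt(-4 + C)) (J(I, C) = (I - 146)/(C + sqrt(-4 + C)) = (-146 + I)/(C + sqrt(-4 + C)))
(J(45, -38) + 1255)*(-21597 + 17415) = ((-146 + 45)/(-38 + sqrt(-4 - 38)) + 1255)*(-21597 + 17415) = (-101/(-38 + sqrt(-42)) + 1255)*(-4182) = (-101/(-38 + I*sqrt(42)) + 1255)*(-4182) = (1255 - 101/(-38 + I*sqrt(42)))*(-4182) = -5248410 + 422382/(-38 + I*sqrt(42))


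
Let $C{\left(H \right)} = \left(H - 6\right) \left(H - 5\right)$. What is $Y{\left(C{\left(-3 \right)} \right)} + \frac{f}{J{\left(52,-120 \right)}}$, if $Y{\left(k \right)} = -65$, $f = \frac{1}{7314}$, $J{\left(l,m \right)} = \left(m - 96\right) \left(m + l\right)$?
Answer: $- \frac{6982822079}{107428032} \approx -65.0$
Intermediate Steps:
$J{\left(l,m \right)} = \left(-96 + m\right) \left(l + m\right)$
$C{\left(H \right)} = \left(-6 + H\right) \left(-5 + H\right)$
$f = \frac{1}{7314} \approx 0.00013672$
$Y{\left(C{\left(-3 \right)} \right)} + \frac{f}{J{\left(52,-120 \right)}} = -65 + \frac{1}{7314 \left(\left(-120\right)^{2} - 4992 - -11520 + 52 \left(-120\right)\right)} = -65 + \frac{1}{7314 \left(14400 - 4992 + 11520 - 6240\right)} = -65 + \frac{1}{7314 \cdot 14688} = -65 + \frac{1}{7314} \cdot \frac{1}{14688} = -65 + \frac{1}{107428032} = - \frac{6982822079}{107428032}$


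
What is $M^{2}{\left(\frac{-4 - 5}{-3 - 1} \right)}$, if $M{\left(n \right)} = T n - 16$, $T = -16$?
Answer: $2704$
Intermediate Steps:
$M{\left(n \right)} = -16 - 16 n$ ($M{\left(n \right)} = - 16 n - 16 = -16 - 16 n$)
$M^{2}{\left(\frac{-4 - 5}{-3 - 1} \right)} = \left(-16 - 16 \frac{-4 - 5}{-3 - 1}\right)^{2} = \left(-16 - 16 \left(- \frac{9}{-4}\right)\right)^{2} = \left(-16 - 16 \left(\left(-9\right) \left(- \frac{1}{4}\right)\right)\right)^{2} = \left(-16 - 36\right)^{2} = \left(-52\right)^{2} = 2704$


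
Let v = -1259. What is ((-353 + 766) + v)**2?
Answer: 715716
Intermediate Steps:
((-353 + 766) + v)**2 = ((-353 + 766) - 1259)**2 = (413 - 1259)**2 = (-846)**2 = 715716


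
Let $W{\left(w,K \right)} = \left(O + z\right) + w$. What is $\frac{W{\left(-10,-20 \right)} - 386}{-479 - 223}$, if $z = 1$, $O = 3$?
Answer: $\frac{196}{351} \approx 0.5584$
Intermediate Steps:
$W{\left(w,K \right)} = 4 + w$ ($W{\left(w,K \right)} = \left(3 + 1\right) + w = 4 + w$)
$\frac{W{\left(-10,-20 \right)} - 386}{-479 - 223} = \frac{\left(4 - 10\right) - 386}{-479 - 223} = \frac{-6 - 386}{-702} = \left(-392\right) \left(- \frac{1}{702}\right) = \frac{196}{351}$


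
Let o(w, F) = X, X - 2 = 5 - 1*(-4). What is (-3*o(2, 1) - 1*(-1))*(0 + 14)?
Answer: -448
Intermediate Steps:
X = 11 (X = 2 + (5 - 1*(-4)) = 2 + (5 + 4) = 2 + 9 = 11)
o(w, F) = 11
(-3*o(2, 1) - 1*(-1))*(0 + 14) = (-3*11 - 1*(-1))*(0 + 14) = (-33 + 1)*14 = -32*14 = -448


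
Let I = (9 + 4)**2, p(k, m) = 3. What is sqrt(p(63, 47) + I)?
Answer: 2*sqrt(43) ≈ 13.115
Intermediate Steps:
I = 169 (I = 13**2 = 169)
sqrt(p(63, 47) + I) = sqrt(3 + 169) = sqrt(172) = 2*sqrt(43)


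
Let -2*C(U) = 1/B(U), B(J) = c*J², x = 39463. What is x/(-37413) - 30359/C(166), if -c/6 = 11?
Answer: -4131427190055127/37413 ≈ -1.1043e+11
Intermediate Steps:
c = -66 (c = -6*11 = -66)
B(J) = -66*J²
C(U) = 1/(132*U²) (C(U) = -(-1/(66*U²))/2 = -(-1)/(132*U²) = 1/(132*U²))
x/(-37413) - 30359/C(166) = 39463/(-37413) - 30359/((1/132)/166²) = 39463*(-1/37413) - 30359/((1/132)*(1/27556)) = -39463/37413 - 30359/1/3637392 = -39463/37413 - 30359*3637392 = -39463/37413 - 110427583728 = -4131427190055127/37413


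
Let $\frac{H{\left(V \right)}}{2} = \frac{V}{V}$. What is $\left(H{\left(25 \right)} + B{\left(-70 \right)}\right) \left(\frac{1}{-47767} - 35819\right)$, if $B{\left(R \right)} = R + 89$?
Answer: $- \frac{35930289654}{47767} \approx -7.522 \cdot 10^{5}$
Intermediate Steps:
$H{\left(V \right)} = 2$ ($H{\left(V \right)} = 2 \frac{V}{V} = 2 \cdot 1 = 2$)
$B{\left(R \right)} = 89 + R$
$\left(H{\left(25 \right)} + B{\left(-70 \right)}\right) \left(\frac{1}{-47767} - 35819\right) = \left(2 + \left(89 - 70\right)\right) \left(\frac{1}{-47767} - 35819\right) = \left(2 + 19\right) \left(- \frac{1}{47767} - 35819\right) = 21 \left(- \frac{1710966174}{47767}\right) = - \frac{35930289654}{47767}$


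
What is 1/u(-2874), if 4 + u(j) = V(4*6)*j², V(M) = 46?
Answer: 1/379954292 ≈ 2.6319e-9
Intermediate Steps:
u(j) = -4 + 46*j²
1/u(-2874) = 1/(-4 + 46*(-2874)²) = 1/(-4 + 46*8259876) = 1/(-4 + 379954296) = 1/379954292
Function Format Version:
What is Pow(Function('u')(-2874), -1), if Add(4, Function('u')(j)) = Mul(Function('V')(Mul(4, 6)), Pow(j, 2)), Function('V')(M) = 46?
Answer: Rational(1, 379954292) ≈ 2.6319e-9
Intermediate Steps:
Function('u')(j) = Add(-4, Mul(46, Pow(j, 2)))
Pow(Function('u')(-2874), -1) = Pow(Add(-4, Mul(46, Pow(-2874, 2))), -1) = Pow(Add(-4, Mul(46, 8259876)), -1) = Pow(Add(-4, 379954296), -1) = Pow(379954292, -1) = Rational(1, 379954292)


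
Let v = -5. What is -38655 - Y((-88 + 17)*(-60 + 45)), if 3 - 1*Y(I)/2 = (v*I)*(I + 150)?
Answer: -12978411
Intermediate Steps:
Y(I) = 6 + 10*I*(150 + I) (Y(I) = 6 - 2*(-5*I)*(I + 150) = 6 - 2*(-5*I)*(150 + I) = 6 - (-10)*I*(150 + I) = 6 + 10*I*(150 + I))
-38655 - Y((-88 + 17)*(-60 + 45)) = -38655 - (6 + 10*((-88 + 17)*(-60 + 45))² + 1500*((-88 + 17)*(-60 + 45))) = -38655 - (6 + 10*(-71*(-15))² + 1500*(-71*(-15))) = -38655 - (6 + 10*1065² + 1500*1065) = -38655 - (6 + 10*1134225 + 1597500) = -38655 - (6 + 11342250 + 1597500) = -38655 - 1*12939756 = -38655 - 12939756 = -12978411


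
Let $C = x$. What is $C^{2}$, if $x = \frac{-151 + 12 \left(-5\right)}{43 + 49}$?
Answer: $\frac{44521}{8464} \approx 5.26$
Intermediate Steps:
$x = - \frac{211}{92}$ ($x = \frac{-151 - 60}{92} = \left(-211\right) \frac{1}{92} = - \frac{211}{92} \approx -2.2935$)
$C = - \frac{211}{92} \approx -2.2935$
$C^{2} = \left(- \frac{211}{92}\right)^{2} = \frac{44521}{8464}$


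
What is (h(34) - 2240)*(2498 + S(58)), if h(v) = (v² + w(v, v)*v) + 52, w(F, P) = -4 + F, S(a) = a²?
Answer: -70344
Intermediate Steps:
h(v) = 52 + v² + v*(-4 + v) (h(v) = (v² + (-4 + v)*v) + 52 = (v² + v*(-4 + v)) + 52 = 52 + v² + v*(-4 + v))
(h(34) - 2240)*(2498 + S(58)) = ((52 + 34² + 34*(-4 + 34)) - 2240)*(2498 + 58²) = ((52 + 1156 + 34*30) - 2240)*(2498 + 3364) = ((52 + 1156 + 1020) - 2240)*5862 = (2228 - 2240)*5862 = -12*5862 = -70344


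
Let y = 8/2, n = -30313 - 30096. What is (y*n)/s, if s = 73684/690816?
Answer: -41731503744/18421 ≈ -2.2654e+6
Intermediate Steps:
n = -60409
y = 4 (y = 8*(1/2) = 4)
s = 18421/172704 (s = 73684*(1/690816) = 18421/172704 ≈ 0.10666)
(y*n)/s = (4*(-60409))/(18421/172704) = -241636*172704/18421 = -41731503744/18421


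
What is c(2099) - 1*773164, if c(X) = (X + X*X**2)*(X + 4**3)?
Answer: 20002943901710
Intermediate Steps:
c(X) = (64 + X)*(X + X**3) (c(X) = (X + X**3)*(X + 64) = (X + X**3)*(64 + X) = (64 + X)*(X + X**3))
c(2099) - 1*773164 = 2099*(64 + 2099 + 2099**3 + 64*2099**2) - 1*773164 = 2099*(64 + 2099 + 9247776299 + 64*4405801) - 773164 = 2099*(64 + 2099 + 9247776299 + 281971264) - 773164 = 2099*9529749726 - 773164 = 20002944674874 - 773164 = 20002943901710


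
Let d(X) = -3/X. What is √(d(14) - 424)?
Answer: I*√83146/14 ≈ 20.596*I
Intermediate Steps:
√(d(14) - 424) = √(-3/14 - 424) = √(-5939/14) = I*√83146/14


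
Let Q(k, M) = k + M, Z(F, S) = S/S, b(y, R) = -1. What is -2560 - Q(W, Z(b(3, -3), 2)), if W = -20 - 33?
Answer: -2508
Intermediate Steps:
Z(F, S) = 1
W = -53
Q(k, M) = M + k
-2560 - Q(W, Z(b(3, -3), 2)) = -2560 - (1 - 53) = -2560 - 1*(-52) = -2560 + 52 = -2508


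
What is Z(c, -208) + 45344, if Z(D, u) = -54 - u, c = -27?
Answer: 45498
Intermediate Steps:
Z(c, -208) + 45344 = (-54 - 1*(-208)) + 45344 = (-54 + 208) + 45344 = 154 + 45344 = 45498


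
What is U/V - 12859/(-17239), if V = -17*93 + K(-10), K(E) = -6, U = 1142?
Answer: 720295/27358293 ≈ 0.026328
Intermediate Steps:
V = -1587 (V = -17*93 - 6 = -1581 - 6 = -1587)
U/V - 12859/(-17239) = 1142/(-1587) - 12859/(-17239) = 1142*(-1/1587) - 12859*(-1/17239) = -1142/1587 + 12859/17239 = 720295/27358293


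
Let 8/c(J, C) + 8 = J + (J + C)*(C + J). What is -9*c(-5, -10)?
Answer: -18/53 ≈ -0.33962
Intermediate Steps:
c(J, C) = 8/(-8 + J + (C + J)²) (c(J, C) = 8/(-8 + (J + (J + C)*(C + J))) = 8/(-8 + (J + (C + J)*(C + J))) = 8/(-8 + (J + (C + J)²)) = 8/(-8 + J + (C + J)²))
-9*c(-5, -10) = -72/(-8 - 5 + (-10 - 5)²) = -72/(-8 - 5 + (-15)²) = -72/(-8 - 5 + 225) = -72/212 = -9*2/53 = -18/53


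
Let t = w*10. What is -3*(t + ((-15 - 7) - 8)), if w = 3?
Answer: 0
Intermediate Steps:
t = 30 (t = 3*10 = 30)
-3*(t + ((-15 - 7) - 8)) = -3*(30 + ((-15 - 7) - 8)) = -3*(30 + (-22 - 8)) = -3*(30 - 30) = -3*0 = 0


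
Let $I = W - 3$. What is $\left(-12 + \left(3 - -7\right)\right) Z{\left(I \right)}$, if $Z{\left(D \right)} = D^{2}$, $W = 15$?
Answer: $-288$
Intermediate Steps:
$I = 12$ ($I = 15 - 3 = 12$)
$\left(-12 + \left(3 - -7\right)\right) Z{\left(I \right)} = \left(-12 + \left(3 - -7\right)\right) 12^{2} = \left(-12 + \left(3 + 7\right)\right) 144 = \left(-12 + 10\right) 144 = \left(-2\right) 144 = -288$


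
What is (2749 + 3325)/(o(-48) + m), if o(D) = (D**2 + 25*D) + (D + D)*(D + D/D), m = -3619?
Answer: 6074/1997 ≈ 3.0416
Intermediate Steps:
o(D) = D**2 + 25*D + 2*D*(1 + D) (o(D) = (D**2 + 25*D) + (2*D)*(D + 1) = (D**2 + 25*D) + (2*D)*(1 + D) = (D**2 + 25*D) + 2*D*(1 + D) = D**2 + 25*D + 2*D*(1 + D))
(2749 + 3325)/(o(-48) + m) = (2749 + 3325)/(3*(-48)*(9 - 48) - 3619) = 6074/(3*(-48)*(-39) - 3619) = 6074/(5616 - 3619) = 6074/1997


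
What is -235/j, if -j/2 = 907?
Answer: 235/1814 ≈ 0.12955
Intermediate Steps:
j = -1814 (j = -2*907 = -1814)
-235/j = -235/(-1814) = -235*(-1/1814) = 235/1814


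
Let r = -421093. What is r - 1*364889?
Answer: -785982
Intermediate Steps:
r - 1*364889 = -421093 - 1*364889 = -421093 - 364889 = -785982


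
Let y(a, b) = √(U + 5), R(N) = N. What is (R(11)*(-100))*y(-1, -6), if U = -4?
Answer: -1100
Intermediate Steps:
y(a, b) = 1 (y(a, b) = √(-4 + 5) = √1 = 1)
(R(11)*(-100))*y(-1, -6) = (11*(-100))*1 = -1100*1 = -1100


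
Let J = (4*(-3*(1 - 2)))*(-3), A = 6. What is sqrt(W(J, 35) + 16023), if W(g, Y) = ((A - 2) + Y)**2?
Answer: 2*sqrt(4386) ≈ 132.45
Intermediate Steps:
J = -36 (J = (4*(-3*(-1)))*(-3) = (4*3)*(-3) = 12*(-3) = -36)
W(g, Y) = (4 + Y)**2 (W(g, Y) = ((6 - 2) + Y)**2 = (4 + Y)**2)
sqrt(W(J, 35) + 16023) = sqrt((4 + 35)**2 + 16023) = sqrt(39**2 + 16023) = sqrt(1521 + 16023) = sqrt(17544) = 2*sqrt(4386)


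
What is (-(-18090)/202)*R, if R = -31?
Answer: -280395/101 ≈ -2776.2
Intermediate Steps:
(-(-18090)/202)*R = -(-18090)/202*(-31) = -134*(-135/202)*(-31) = (9045/101)*(-31) = -280395/101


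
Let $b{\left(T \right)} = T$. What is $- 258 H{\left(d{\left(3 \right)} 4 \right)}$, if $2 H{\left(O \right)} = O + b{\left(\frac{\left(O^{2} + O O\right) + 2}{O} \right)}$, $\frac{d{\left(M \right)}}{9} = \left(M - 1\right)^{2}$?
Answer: $- \frac{1337515}{24} \approx -55730.0$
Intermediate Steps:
$d{\left(M \right)} = 9 \left(-1 + M\right)^{2}$ ($d{\left(M \right)} = 9 \left(M - 1\right)^{2} = 9 \left(-1 + M\right)^{2}$)
$H{\left(O \right)} = \frac{O}{2} + \frac{2 + 2 O^{2}}{2 O}$ ($H{\left(O \right)} = \frac{O + \frac{\left(O^{2} + O O\right) + 2}{O}}{2} = \frac{O + \frac{\left(O^{2} + O^{2}\right) + 2}{O}}{2} = \frac{O + \frac{2 O^{2} + 2}{O}}{2} = \frac{O + \frac{2 + 2 O^{2}}{O}}{2} = \frac{O}{2} + \frac{2 + 2 O^{2}}{2 O}$)
$- 258 H{\left(d{\left(3 \right)} 4 \right)} = - 258 \left(\frac{1}{9 \left(-1 + 3\right)^{2} \cdot 4} + \frac{3 \cdot 9 \left(-1 + 3\right)^{2} \cdot 4}{2}\right) = - 258 \left(\frac{1}{9 \cdot 2^{2} \cdot 4} + \frac{3 \cdot 9 \cdot 2^{2} \cdot 4}{2}\right) = - 258 \left(\frac{1}{9 \cdot 4 \cdot 4} + \frac{3 \cdot 9 \cdot 4 \cdot 4}{2}\right) = - 258 \left(\frac{1}{36 \cdot 4} + \frac{3 \cdot 36 \cdot 4}{2}\right) = - 258 \left(\frac{1}{144} + \frac{3}{2} \cdot 144\right) = - 258 \left(\frac{1}{144} + 216\right) = \left(-258\right) \frac{31105}{144} = - \frac{1337515}{24}$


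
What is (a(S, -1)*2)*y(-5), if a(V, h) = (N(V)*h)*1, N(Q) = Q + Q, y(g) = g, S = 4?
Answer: 80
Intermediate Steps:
N(Q) = 2*Q
a(V, h) = 2*V*h (a(V, h) = ((2*V)*h)*1 = (2*V*h)*1 = 2*V*h)
(a(S, -1)*2)*y(-5) = ((2*4*(-1))*2)*(-5) = -8*2*(-5) = -16*(-5) = 80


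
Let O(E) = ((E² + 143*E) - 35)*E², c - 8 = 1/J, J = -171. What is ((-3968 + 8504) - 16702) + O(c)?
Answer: 53642284134499/855036081 ≈ 62737.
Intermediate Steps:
c = 1367/171 (c = 8 + 1/(-171) = 8 - 1/171 = 1367/171 ≈ 7.9941)
O(E) = E²*(-35 + E² + 143*E) (O(E) = (-35 + E² + 143*E)*E² = E²*(-35 + E² + 143*E))
((-3968 + 8504) - 16702) + O(c) = ((-3968 + 8504) - 16702) + (1367/171)²*(-35 + (1367/171)² + 143*(1367/171)) = (4536 - 16702) + 1868689*(-35 + 1868689/29241 + 195481/171)/29241 = -12166 + (1868689/29241)*(34272505/29241) = -12166 + 64044653095945/855036081 = 53642284134499/855036081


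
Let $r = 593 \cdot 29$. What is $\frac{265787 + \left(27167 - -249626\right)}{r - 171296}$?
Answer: $- \frac{542580}{154099} \approx -3.521$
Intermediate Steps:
$r = 17197$
$\frac{265787 + \left(27167 - -249626\right)}{r - 171296} = \frac{265787 + \left(27167 - -249626\right)}{17197 - 171296} = \frac{265787 + \left(27167 + 249626\right)}{-154099} = \left(265787 + 276793\right) \left(- \frac{1}{154099}\right) = 542580 \left(- \frac{1}{154099}\right) = - \frac{542580}{154099}$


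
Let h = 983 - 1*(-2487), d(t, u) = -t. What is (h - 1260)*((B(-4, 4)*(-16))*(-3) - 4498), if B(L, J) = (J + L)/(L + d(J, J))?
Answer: -9940580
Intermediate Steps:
B(L, J) = (J + L)/(L - J)
h = 3470 (h = 983 + 2487 = 3470)
(h - 1260)*((B(-4, 4)*(-16))*(-3) - 4498) = (3470 - 1260)*((((-1*4 - 1*(-4))/(4 - 1*(-4)))*(-16))*(-3) - 4498) = 2210*((((-4 + 4)/(4 + 4))*(-16))*(-3) - 4498) = 2210*(((0/8)*(-16))*(-3) - 4498) = 2210*((((⅛)*0)*(-16))*(-3) - 4498) = 2210*((0*(-16))*(-3) - 4498) = 2210*(0*(-3) - 4498) = 2210*(0 - 4498) = 2210*(-4498) = -9940580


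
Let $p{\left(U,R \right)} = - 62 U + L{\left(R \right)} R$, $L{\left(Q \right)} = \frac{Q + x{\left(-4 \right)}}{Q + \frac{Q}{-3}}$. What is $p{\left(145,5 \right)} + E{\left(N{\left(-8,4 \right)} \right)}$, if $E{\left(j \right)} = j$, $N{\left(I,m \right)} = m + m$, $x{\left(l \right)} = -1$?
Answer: $-8976$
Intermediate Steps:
$N{\left(I,m \right)} = 2 m$
$L{\left(Q \right)} = \frac{3 \left(-1 + Q\right)}{2 Q}$ ($L{\left(Q \right)} = \frac{Q - 1}{Q + \frac{Q}{-3}} = \frac{-1 + Q}{Q + Q \left(- \frac{1}{3}\right)} = \frac{-1 + Q}{Q - \frac{Q}{3}} = \frac{-1 + Q}{\frac{2}{3} Q} = \left(-1 + Q\right) \frac{3}{2 Q} = \frac{3 \left(-1 + Q\right)}{2 Q}$)
$p{\left(U,R \right)} = - \frac{3}{2} - 62 U + \frac{3 R}{2}$ ($p{\left(U,R \right)} = - 62 U + \frac{3 \left(-1 + R\right)}{2 R} R = - 62 U + \left(- \frac{3}{2} + \frac{3 R}{2}\right) = - \frac{3}{2} - 62 U + \frac{3 R}{2}$)
$p{\left(145,5 \right)} + E{\left(N{\left(-8,4 \right)} \right)} = \left(- \frac{3}{2} - 8990 + \frac{3}{2} \cdot 5\right) + 2 \cdot 4 = \left(- \frac{3}{2} - 8990 + \frac{15}{2}\right) + 8 = -8984 + 8 = -8976$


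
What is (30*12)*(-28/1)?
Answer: -10080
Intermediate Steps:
(30*12)*(-28/1) = 360*(-28*1) = 360*(-28) = -10080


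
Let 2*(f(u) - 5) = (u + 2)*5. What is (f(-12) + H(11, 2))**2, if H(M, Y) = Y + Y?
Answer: 256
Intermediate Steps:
f(u) = 10 + 5*u/2 (f(u) = 5 + ((u + 2)*5)/2 = 5 + ((2 + u)*5)/2 = 5 + (10 + 5*u)/2 = 5 + (5 + 5*u/2) = 10 + 5*u/2)
H(M, Y) = 2*Y
(f(-12) + H(11, 2))**2 = ((10 + (5/2)*(-12)) + 2*2)**2 = ((10 - 30) + 4)**2 = (-20 + 4)**2 = (-16)**2 = 256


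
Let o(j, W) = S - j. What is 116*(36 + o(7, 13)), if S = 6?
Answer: 4060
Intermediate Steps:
o(j, W) = 6 - j
116*(36 + o(7, 13)) = 116*(36 + (6 - 1*7)) = 116*(36 + (6 - 7)) = 116*(36 - 1) = 116*35 = 4060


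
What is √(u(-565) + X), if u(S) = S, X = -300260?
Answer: 15*I*√1337 ≈ 548.48*I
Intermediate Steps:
√(u(-565) + X) = √(-565 - 300260) = √(-300825) = 15*I*√1337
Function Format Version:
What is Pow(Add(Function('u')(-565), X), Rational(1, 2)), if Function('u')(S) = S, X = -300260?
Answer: Mul(15, I, Pow(1337, Rational(1, 2))) ≈ Mul(548.48, I)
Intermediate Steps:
Pow(Add(Function('u')(-565), X), Rational(1, 2)) = Pow(Add(-565, -300260), Rational(1, 2)) = Pow(-300825, Rational(1, 2)) = Mul(15, I, Pow(1337, Rational(1, 2)))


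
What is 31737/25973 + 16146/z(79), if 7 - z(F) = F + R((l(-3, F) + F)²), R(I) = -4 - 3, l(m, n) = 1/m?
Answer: -32099781/129865 ≈ -247.18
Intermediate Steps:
R(I) = -7
z(F) = 14 - F (z(F) = 7 - (F - 7) = 7 - (-7 + F) = 7 + (7 - F) = 14 - F)
31737/25973 + 16146/z(79) = 31737/25973 + 16146/(14 - 1*79) = 31737*(1/25973) + 16146/(14 - 79) = 31737/25973 + 16146/(-65) = 31737/25973 + 16146*(-1/65) = 31737/25973 - 1242/5 = -32099781/129865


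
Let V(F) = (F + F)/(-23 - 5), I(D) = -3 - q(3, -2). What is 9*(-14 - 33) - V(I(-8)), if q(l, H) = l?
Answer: -2964/7 ≈ -423.43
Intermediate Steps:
I(D) = -6 (I(D) = -3 - 1*3 = -3 - 3 = -6)
V(F) = -F/14 (V(F) = (2*F)/(-28) = (2*F)*(-1/28) = -F/14)
9*(-14 - 33) - V(I(-8)) = 9*(-14 - 33) - (-1)*(-6)/14 = 9*(-47) - 1*3/7 = -423 - 3/7 = -2964/7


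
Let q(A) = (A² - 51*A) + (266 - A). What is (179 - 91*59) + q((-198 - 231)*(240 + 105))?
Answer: 21913171361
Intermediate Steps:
q(A) = 266 + A² - 52*A
(179 - 91*59) + q((-198 - 231)*(240 + 105)) = (179 - 91*59) + (266 + ((-198 - 231)*(240 + 105))² - 52*(-198 - 231)*(240 + 105)) = (179 - 5369) + (266 + (-429*345)² - (-22308)*345) = -5190 + (266 + (-148005)² - 52*(-148005)) = -5190 + (266 + 21905480025 + 7696260) = -5190 + 21913176551 = 21913171361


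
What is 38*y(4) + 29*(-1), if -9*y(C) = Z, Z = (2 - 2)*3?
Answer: -29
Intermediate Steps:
Z = 0 (Z = 0*3 = 0)
y(C) = 0 (y(C) = -⅑*0 = 0)
38*y(4) + 29*(-1) = 38*0 + 29*(-1) = 0 - 29 = -29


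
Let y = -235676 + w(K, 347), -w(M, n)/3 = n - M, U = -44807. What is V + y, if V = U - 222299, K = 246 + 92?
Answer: -502809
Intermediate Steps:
K = 338
w(M, n) = -3*n + 3*M (w(M, n) = -3*(n - M) = -3*n + 3*M)
V = -267106 (V = -44807 - 222299 = -267106)
y = -235703 (y = -235676 + (-3*347 + 3*338) = -235676 + (-1041 + 1014) = -235676 - 27 = -235703)
V + y = -267106 - 235703 = -502809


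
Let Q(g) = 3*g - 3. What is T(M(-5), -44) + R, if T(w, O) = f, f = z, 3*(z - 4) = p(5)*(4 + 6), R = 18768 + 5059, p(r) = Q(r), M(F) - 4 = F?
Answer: 23871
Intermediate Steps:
M(F) = 4 + F
Q(g) = -3 + 3*g
p(r) = -3 + 3*r
R = 23827
z = 44 (z = 4 + ((-3 + 3*5)*(4 + 6))/3 = 4 + ((-3 + 15)*10)/3 = 4 + (12*10)/3 = 4 + (⅓)*120 = 4 + 40 = 44)
f = 44
T(w, O) = 44
T(M(-5), -44) + R = 44 + 23827 = 23871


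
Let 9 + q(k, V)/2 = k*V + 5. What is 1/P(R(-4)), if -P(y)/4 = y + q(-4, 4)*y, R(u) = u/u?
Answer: 1/156 ≈ 0.0064103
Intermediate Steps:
R(u) = 1
q(k, V) = -8 + 2*V*k (q(k, V) = -18 + 2*(k*V + 5) = -18 + 2*(V*k + 5) = -18 + 2*(5 + V*k) = -18 + (10 + 2*V*k) = -8 + 2*V*k)
P(y) = 156*y (P(y) = -4*(y + (-8 + 2*4*(-4))*y) = -4*(y + (-8 - 32)*y) = -4*(y - 40*y) = -(-156)*y = 156*y)
1/P(R(-4)) = 1/(156*1) = 1/156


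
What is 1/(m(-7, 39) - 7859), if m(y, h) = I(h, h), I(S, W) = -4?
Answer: -1/7863 ≈ -0.00012718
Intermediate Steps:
m(y, h) = -4
1/(m(-7, 39) - 7859) = 1/(-4 - 7859) = 1/(-7863) = -1/7863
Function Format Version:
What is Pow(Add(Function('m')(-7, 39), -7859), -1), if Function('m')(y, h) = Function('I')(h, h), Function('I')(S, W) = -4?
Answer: Rational(-1, 7863) ≈ -0.00012718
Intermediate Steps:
Function('m')(y, h) = -4
Pow(Add(Function('m')(-7, 39), -7859), -1) = Pow(Add(-4, -7859), -1) = Pow(-7863, -1) = Rational(-1, 7863)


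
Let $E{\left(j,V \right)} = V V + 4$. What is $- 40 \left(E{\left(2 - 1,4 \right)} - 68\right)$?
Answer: $1920$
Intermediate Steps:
$E{\left(j,V \right)} = 4 + V^{2}$ ($E{\left(j,V \right)} = V^{2} + 4 = 4 + V^{2}$)
$- 40 \left(E{\left(2 - 1,4 \right)} - 68\right) = - 40 \left(\left(4 + 4^{2}\right) - 68\right) = - 40 \left(\left(4 + 16\right) - 68\right) = - 40 \left(20 - 68\right) = \left(-40\right) \left(-48\right) = 1920$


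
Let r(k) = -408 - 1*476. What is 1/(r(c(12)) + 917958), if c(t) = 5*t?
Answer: 1/917074 ≈ 1.0904e-6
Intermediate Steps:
r(k) = -884 (r(k) = -408 - 476 = -884)
1/(r(c(12)) + 917958) = 1/(-884 + 917958) = 1/917074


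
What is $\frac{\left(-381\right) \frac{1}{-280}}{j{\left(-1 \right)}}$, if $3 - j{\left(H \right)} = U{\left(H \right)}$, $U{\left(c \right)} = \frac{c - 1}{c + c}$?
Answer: $\frac{381}{560} \approx 0.68036$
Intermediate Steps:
$U{\left(c \right)} = \frac{-1 + c}{2 c}$
$j{\left(H \right)} = 3 - \frac{-1 + H}{2 H}$
$\frac{\left(-381\right) \frac{1}{-280}}{j{\left(-1 \right)}} = \frac{\left(-381\right) \frac{1}{-280}}{\frac{1}{2} \frac{1}{-1} \left(1 + 5 \left(-1\right)\right)} = \frac{\left(-381\right) \left(- \frac{1}{280}\right)}{\frac{1}{2} \left(-1\right) \left(1 - 5\right)} = \frac{381}{280 \cdot \frac{1}{2} \left(-1\right) \left(-4\right)} = \frac{381}{280 \cdot 2} = \frac{381}{280} \cdot \frac{1}{2} = \frac{381}{560}$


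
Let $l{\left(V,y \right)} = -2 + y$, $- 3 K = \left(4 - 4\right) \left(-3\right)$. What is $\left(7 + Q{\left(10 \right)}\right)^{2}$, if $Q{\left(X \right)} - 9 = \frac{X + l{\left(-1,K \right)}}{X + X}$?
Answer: $\frac{6724}{25} \approx 268.96$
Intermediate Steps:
$K = 0$ ($K = - \frac{\left(4 - 4\right) \left(-3\right)}{3} = - \frac{0 \left(-3\right)}{3} = \left(- \frac{1}{3}\right) 0 = 0$)
$Q{\left(X \right)} = 9 + \frac{-2 + X}{2 X}$ ($Q{\left(X \right)} = 9 + \frac{X + \left(-2 + 0\right)}{X + X} = 9 + \frac{X - 2}{2 X} = 9 + \left(-2 + X\right) \frac{1}{2 X} = 9 + \frac{-2 + X}{2 X}$)
$\left(7 + Q{\left(10 \right)}\right)^{2} = \left(7 + \left(\frac{19}{2} - \frac{1}{10}\right)\right)^{2} = \left(7 + \frac{47}{5}\right)^{2} = \left(\frac{82}{5}\right)^{2} = \frac{6724}{25}$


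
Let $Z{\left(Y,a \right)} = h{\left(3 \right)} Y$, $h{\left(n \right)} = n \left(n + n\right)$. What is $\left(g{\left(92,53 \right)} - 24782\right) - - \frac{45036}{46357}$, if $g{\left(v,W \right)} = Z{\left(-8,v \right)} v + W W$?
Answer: $- \frac{1632694861}{46357} \approx -35220.0$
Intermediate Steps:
$h{\left(n \right)} = 2 n^{2}$ ($h{\left(n \right)} = n 2 n = 2 n^{2}$)
$Z{\left(Y,a \right)} = 18 Y$ ($Z{\left(Y,a \right)} = 2 \cdot 3^{2} Y = 2 \cdot 9 Y = 18 Y$)
$g{\left(v,W \right)} = W^{2} - 144 v$ ($g{\left(v,W \right)} = 18 \left(-8\right) v + W W = - 144 v + W^{2} = W^{2} - 144 v$)
$\left(g{\left(92,53 \right)} - 24782\right) - - \frac{45036}{46357} = \left(\left(53^{2} - 13248\right) - 24782\right) - - \frac{45036}{46357} = \left(\left(2809 - 13248\right) - 24782\right) - \left(-45036\right) \frac{1}{46357} = \left(-10439 - 24782\right) - - \frac{45036}{46357} = -35221 + \frac{45036}{46357} = - \frac{1632694861}{46357}$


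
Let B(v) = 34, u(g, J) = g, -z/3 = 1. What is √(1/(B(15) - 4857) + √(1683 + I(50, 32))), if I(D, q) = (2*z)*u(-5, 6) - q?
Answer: √953709666/4823 ≈ 6.4031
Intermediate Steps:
z = -3 (z = -3*1 = -3)
I(D, q) = 30 - q (I(D, q) = (2*(-3))*(-5) - q = -6*(-5) - q = 30 - q)
√(1/(B(15) - 4857) + √(1683 + I(50, 32))) = √(1/(34 - 4857) + √(1683 + (30 - 1*32))) = √(1/(-4823) + √(1683 + (30 - 32))) = √(-1/4823 + √(1683 - 2)) = √(-1/4823 + √1681) = √(-1/4823 + 41) = √(197742/4823) = √953709666/4823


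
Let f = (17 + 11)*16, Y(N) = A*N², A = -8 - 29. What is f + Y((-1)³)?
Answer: 411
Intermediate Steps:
A = -37
Y(N) = -37*N²
f = 448 (f = 28*16 = 448)
f + Y((-1)³) = 448 - 37*((-1)³)² = 448 - 37*(-1)² = 448 - 37*1 = 448 - 37 = 411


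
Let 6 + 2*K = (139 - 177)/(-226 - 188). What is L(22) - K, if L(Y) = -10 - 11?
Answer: -7471/414 ≈ -18.046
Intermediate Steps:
L(Y) = -21
K = -1223/414 (K = -3 + ((139 - 177)/(-226 - 188))/2 = -3 + (-38/(-414))/2 = -3 + (-38*(-1/414))/2 = -3 + (½)*(19/207) = -3 + 19/414 = -1223/414 ≈ -2.9541)
L(22) - K = -21 - 1*(-1223/414) = -21 + 1223/414 = -7471/414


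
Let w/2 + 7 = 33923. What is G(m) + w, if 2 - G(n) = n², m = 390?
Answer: -84266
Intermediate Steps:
w = 67832 (w = -14 + 2*33923 = -14 + 67846 = 67832)
G(n) = 2 - n²
G(m) + w = (2 - 1*390²) + 67832 = (2 - 1*152100) + 67832 = (2 - 152100) + 67832 = -152098 + 67832 = -84266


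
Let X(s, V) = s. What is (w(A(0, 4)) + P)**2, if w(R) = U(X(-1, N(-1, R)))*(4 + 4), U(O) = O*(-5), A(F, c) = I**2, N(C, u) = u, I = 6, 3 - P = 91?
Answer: 2304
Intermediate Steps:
P = -88 (P = 3 - 1*91 = 3 - 91 = -88)
A(F, c) = 36 (A(F, c) = 6**2 = 36)
U(O) = -5*O
w(R) = 40 (w(R) = (-5*(-1))*(4 + 4) = 5*8 = 40)
(w(A(0, 4)) + P)**2 = (40 - 88)**2 = (-48)**2 = 2304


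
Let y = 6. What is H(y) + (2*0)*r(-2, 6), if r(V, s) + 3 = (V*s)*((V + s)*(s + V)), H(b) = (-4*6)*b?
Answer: -144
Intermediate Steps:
H(b) = -24*b
r(V, s) = -3 + V*s*(V + s)² (r(V, s) = -3 + (V*s)*((V + s)*(s + V)) = -3 + (V*s)*((V + s)*(V + s)) = -3 + (V*s)*(V + s)² = -3 + V*s*(V + s)²)
H(y) + (2*0)*r(-2, 6) = -24*6 + (2*0)*(-3 - 2*6*(-2 + 6)²) = -144 + 0*(-3 - 2*6*4²) = -144 + 0*(-3 - 2*6*16) = -144 + 0*(-3 - 192) = -144 + 0*(-195) = -144 + 0 = -144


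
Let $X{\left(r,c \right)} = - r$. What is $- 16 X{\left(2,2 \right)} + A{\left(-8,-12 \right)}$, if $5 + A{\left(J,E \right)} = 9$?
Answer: $36$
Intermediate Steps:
$A{\left(J,E \right)} = 4$ ($A{\left(J,E \right)} = -5 + 9 = 4$)
$- 16 X{\left(2,2 \right)} + A{\left(-8,-12 \right)} = - 16 \left(\left(-1\right) 2\right) + 4 = \left(-16\right) \left(-2\right) + 4 = 32 + 4 = 36$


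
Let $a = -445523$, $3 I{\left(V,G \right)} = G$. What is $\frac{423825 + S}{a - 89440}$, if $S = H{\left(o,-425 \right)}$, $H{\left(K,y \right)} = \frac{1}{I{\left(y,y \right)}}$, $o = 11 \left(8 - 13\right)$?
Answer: $- \frac{60041874}{75786425} \approx -0.79225$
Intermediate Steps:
$I{\left(V,G \right)} = \frac{G}{3}$
$o = -55$ ($o = 11 \left(-5\right) = -55$)
$H{\left(K,y \right)} = \frac{3}{y}$ ($H{\left(K,y \right)} = \frac{1}{\frac{1}{3} y} = \frac{3}{y}$)
$S = - \frac{3}{425}$ ($S = \frac{3}{-425} = 3 \left(- \frac{1}{425}\right) = - \frac{3}{425} \approx -0.0070588$)
$\frac{423825 + S}{a - 89440} = \frac{423825 - \frac{3}{425}}{-445523 - 89440} = \frac{180125622}{425 \left(-534963\right)} = \frac{180125622}{425} \left(- \frac{1}{534963}\right) = - \frac{60041874}{75786425}$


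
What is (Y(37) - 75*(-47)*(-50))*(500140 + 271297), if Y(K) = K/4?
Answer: -543834541831/4 ≈ -1.3596e+11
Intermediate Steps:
Y(K) = K/4 (Y(K) = K*(1/4) = K/4)
(Y(37) - 75*(-47)*(-50))*(500140 + 271297) = ((1/4)*37 - 75*(-47)*(-50))*(500140 + 271297) = (37/4 + 3525*(-50))*771437 = (37/4 - 176250)*771437 = -704963/4*771437 = -543834541831/4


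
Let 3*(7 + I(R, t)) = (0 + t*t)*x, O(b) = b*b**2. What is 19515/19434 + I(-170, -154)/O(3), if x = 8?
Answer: 1229448851/524718 ≈ 2343.1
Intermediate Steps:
O(b) = b**3
I(R, t) = -7 + 8*t**2/3 (I(R, t) = -7 + ((0 + t*t)*8)/3 = -7 + ((0 + t**2)*8)/3 = -7 + (t**2*8)/3 = -7 + (8*t**2)/3 = -7 + 8*t**2/3)
19515/19434 + I(-170, -154)/O(3) = 19515/19434 + (-7 + (8/3)*(-154)**2)/(3**3) = 19515*(1/19434) + (-7 + (8/3)*23716)/27 = 6505/6478 + (-7 + 189728/3)*(1/27) = 6505/6478 + (189707/3)*(1/27) = 6505/6478 + 189707/81 = 1229448851/524718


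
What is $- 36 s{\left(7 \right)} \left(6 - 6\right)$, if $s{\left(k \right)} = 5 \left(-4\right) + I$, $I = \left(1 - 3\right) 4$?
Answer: $0$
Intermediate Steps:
$I = -8$ ($I = \left(-2\right) 4 = -8$)
$s{\left(k \right)} = -28$ ($s{\left(k \right)} = 5 \left(-4\right) - 8 = -20 - 8 = -28$)
$- 36 s{\left(7 \right)} \left(6 - 6\right) = \left(-36\right) \left(-28\right) \left(6 - 6\right) = 1008 \left(6 - 6\right) = 1008 \cdot 0 = 0$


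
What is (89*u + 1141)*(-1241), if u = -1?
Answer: -1305532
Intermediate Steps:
(89*u + 1141)*(-1241) = (89*(-1) + 1141)*(-1241) = (-89 + 1141)*(-1241) = 1052*(-1241) = -1305532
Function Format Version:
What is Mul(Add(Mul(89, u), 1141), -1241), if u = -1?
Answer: -1305532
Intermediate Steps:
Mul(Add(Mul(89, u), 1141), -1241) = Mul(Add(Mul(89, -1), 1141), -1241) = Mul(Add(-89, 1141), -1241) = Mul(1052, -1241) = -1305532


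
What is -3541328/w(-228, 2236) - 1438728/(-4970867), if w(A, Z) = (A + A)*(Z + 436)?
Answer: 1209778920367/378541463784 ≈ 3.1959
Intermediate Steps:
w(A, Z) = 2*A*(436 + Z) (w(A, Z) = (2*A)*(436 + Z) = 2*A*(436 + Z))
-3541328/w(-228, 2236) - 1438728/(-4970867) = -3541328*(-1/(456*(436 + 2236))) - 1438728/(-4970867) = -3541328/(2*(-228)*2672) - 1438728*(-1/4970867) = -3541328/(-1218432) + 1438728/4970867 = -3541328*(-1/1218432) + 1438728/4970867 = 221333/76152 + 1438728/4970867 = 1209778920367/378541463784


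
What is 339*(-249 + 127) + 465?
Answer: -40893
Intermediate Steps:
339*(-249 + 127) + 465 = 339*(-122) + 465 = -41358 + 465 = -40893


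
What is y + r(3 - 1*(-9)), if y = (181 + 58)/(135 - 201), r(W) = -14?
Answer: -1163/66 ≈ -17.621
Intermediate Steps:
y = -239/66 (y = 239/(-66) = 239*(-1/66) = -239/66 ≈ -3.6212)
y + r(3 - 1*(-9)) = -239/66 - 14 = -1163/66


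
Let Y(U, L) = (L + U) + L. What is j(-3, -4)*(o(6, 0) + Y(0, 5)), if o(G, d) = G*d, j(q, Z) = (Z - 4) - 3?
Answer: -110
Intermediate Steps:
j(q, Z) = -7 + Z (j(q, Z) = (-4 + Z) - 3 = -7 + Z)
Y(U, L) = U + 2*L
j(-3, -4)*(o(6, 0) + Y(0, 5)) = (-7 - 4)*(6*0 + (0 + 2*5)) = -11*(0 + (0 + 10)) = -11*(0 + 10) = -11*10 = -110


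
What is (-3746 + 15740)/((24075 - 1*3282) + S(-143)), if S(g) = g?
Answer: 5997/10325 ≈ 0.58082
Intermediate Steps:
(-3746 + 15740)/((24075 - 1*3282) + S(-143)) = (-3746 + 15740)/((24075 - 1*3282) - 143) = 11994/((24075 - 3282) - 143) = 11994/(20793 - 143) = 11994/20650 = 11994*(1/20650) = 5997/10325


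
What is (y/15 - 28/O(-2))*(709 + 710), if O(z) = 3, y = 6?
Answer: -63382/5 ≈ -12676.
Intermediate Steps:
(y/15 - 28/O(-2))*(709 + 710) = (6/15 - 28/3)*(709 + 710) = (6*(1/15) - 28*⅓)*1419 = (⅖ - 28/3)*1419 = -134/15*1419 = -63382/5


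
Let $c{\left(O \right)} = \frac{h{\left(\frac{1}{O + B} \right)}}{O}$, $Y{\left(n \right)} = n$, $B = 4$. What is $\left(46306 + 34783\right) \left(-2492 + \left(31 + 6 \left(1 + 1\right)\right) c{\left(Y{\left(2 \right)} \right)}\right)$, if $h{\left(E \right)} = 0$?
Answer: $-202073788$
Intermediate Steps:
$c{\left(O \right)} = 0$ ($c{\left(O \right)} = \frac{0}{O} = 0$)
$\left(46306 + 34783\right) \left(-2492 + \left(31 + 6 \left(1 + 1\right)\right) c{\left(Y{\left(2 \right)} \right)}\right) = \left(46306 + 34783\right) \left(-2492 + \left(31 + 6 \left(1 + 1\right)\right) 0\right) = 81089 \left(-2492 + \left(31 + 6 \cdot 2\right) 0\right) = 81089 \left(-2492 + \left(31 + 12\right) 0\right) = 81089 \left(-2492 + 43 \cdot 0\right) = 81089 \left(-2492 + 0\right) = 81089 \left(-2492\right) = -202073788$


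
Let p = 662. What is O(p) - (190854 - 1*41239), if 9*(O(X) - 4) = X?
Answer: -1345837/9 ≈ -1.4954e+5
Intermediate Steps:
O(X) = 4 + X/9
O(p) - (190854 - 1*41239) = (4 + (⅑)*662) - (190854 - 1*41239) = (4 + 662/9) - (190854 - 41239) = 698/9 - 1*149615 = 698/9 - 149615 = -1345837/9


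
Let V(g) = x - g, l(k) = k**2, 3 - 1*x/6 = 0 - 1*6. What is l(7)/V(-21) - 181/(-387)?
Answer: 10846/9675 ≈ 1.1210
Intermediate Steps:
x = 54 (x = 18 - 6*(0 - 1*6) = 18 - 6*(0 - 6) = 18 - 6*(-6) = 18 + 36 = 54)
V(g) = 54 - g
l(7)/V(-21) - 181/(-387) = 7**2/(54 - 1*(-21)) - 181/(-387) = 49/(54 + 21) - 181*(-1/387) = 49/75 + 181/387 = 10846/9675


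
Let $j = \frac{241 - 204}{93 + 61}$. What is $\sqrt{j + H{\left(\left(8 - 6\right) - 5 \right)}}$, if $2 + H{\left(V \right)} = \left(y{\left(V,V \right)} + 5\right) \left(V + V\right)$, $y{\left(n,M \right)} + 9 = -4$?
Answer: $\frac{\sqrt{1096634}}{154} \approx 6.8$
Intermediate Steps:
$y{\left(n,M \right)} = -13$ ($y{\left(n,M \right)} = -9 - 4 = -13$)
$j = \frac{37}{154} \approx 0.24026$
$H{\left(V \right)} = -2 - 16 V$ ($H{\left(V \right)} = -2 + \left(-13 + 5\right) \left(V + V\right) = -2 - 8 \cdot 2 V = -2 - 16 V$)
$\sqrt{j + H{\left(\left(8 - 6\right) - 5 \right)}} = \sqrt{\frac{37}{154} - \left(2 + 16 \left(\left(8 - 6\right) - 5\right)\right)} = \sqrt{\frac{37}{154} - \left(2 + 16 \left(2 - 5\right)\right)} = \sqrt{\frac{37}{154} - -46} = \sqrt{\frac{37}{154} + \left(-2 + 48\right)} = \sqrt{\frac{37}{154} + 46} = \sqrt{\frac{7121}{154}} = \frac{\sqrt{1096634}}{154}$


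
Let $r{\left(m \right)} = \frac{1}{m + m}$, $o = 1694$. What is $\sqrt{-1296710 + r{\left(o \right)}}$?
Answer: $\frac{i \sqrt{30752774353}}{154} \approx 1138.7 i$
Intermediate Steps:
$r{\left(m \right)} = \frac{1}{2 m}$
$\sqrt{-1296710 + r{\left(o \right)}} = \sqrt{-1296710 + \frac{1}{2 \cdot 1694}} = \sqrt{-1296710 + \frac{1}{2} \cdot \frac{1}{1694}} = \sqrt{-1296710 + \frac{1}{3388}} = \sqrt{- \frac{4393253479}{3388}} = \frac{i \sqrt{30752774353}}{154}$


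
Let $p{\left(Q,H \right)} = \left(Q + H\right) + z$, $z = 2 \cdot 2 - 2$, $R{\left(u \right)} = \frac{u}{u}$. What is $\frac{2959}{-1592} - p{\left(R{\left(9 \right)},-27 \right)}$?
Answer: $\frac{35249}{1592} \approx 22.141$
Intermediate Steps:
$R{\left(u \right)} = 1$
$z = 2$ ($z = 4 + \left(-4 + 2\right) = 4 - 2 = 2$)
$p{\left(Q,H \right)} = 2 + H + Q$ ($p{\left(Q,H \right)} = \left(Q + H\right) + 2 = \left(H + Q\right) + 2 = 2 + H + Q$)
$\frac{2959}{-1592} - p{\left(R{\left(9 \right)},-27 \right)} = \frac{2959}{-1592} - \left(2 - 27 + 1\right) = 2959 \left(- \frac{1}{1592}\right) - -24 = - \frac{2959}{1592} + 24 = \frac{35249}{1592}$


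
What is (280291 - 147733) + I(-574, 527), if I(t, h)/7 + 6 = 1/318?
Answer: 42140095/318 ≈ 1.3252e+5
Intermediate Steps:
I(t, h) = -13349/318 (I(t, h) = -42 + 7/318 = -13349/318)
(280291 - 147733) + I(-574, 527) = (280291 - 147733) - 13349/318 = 132558 - 13349/318 = 42140095/318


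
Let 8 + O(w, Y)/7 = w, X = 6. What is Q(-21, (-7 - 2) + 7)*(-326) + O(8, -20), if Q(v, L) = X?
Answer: -1956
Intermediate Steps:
Q(v, L) = 6
O(w, Y) = -56 + 7*w
Q(-21, (-7 - 2) + 7)*(-326) + O(8, -20) = 6*(-326) + (-56 + 7*8) = -1956 + (-56 + 56) = -1956 + 0 = -1956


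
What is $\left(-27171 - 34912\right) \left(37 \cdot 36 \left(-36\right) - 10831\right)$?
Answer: $3649424989$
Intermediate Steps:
$\left(-27171 - 34912\right) \left(37 \cdot 36 \left(-36\right) - 10831\right) = - 62083 \left(1332 \left(-36\right) - 10831\right) = - 62083 \left(-47952 - 10831\right) = \left(-62083\right) \left(-58783\right) = 3649424989$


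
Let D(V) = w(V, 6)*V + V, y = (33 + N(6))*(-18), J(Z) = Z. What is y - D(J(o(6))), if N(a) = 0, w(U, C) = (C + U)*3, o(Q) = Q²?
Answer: -5166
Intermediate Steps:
w(U, C) = 3*C + 3*U
y = -594 (y = (33 + 0)*(-18) = 33*(-18) = -594)
D(V) = V + V*(18 + 3*V) (D(V) = (3*6 + 3*V)*V + V = (18 + 3*V)*V + V = V*(18 + 3*V) + V = V + V*(18 + 3*V))
y - D(J(o(6))) = -594 - 6²*(19 + 3*6²) = -594 - 36*(19 + 3*36) = -594 - 36*(19 + 108) = -594 - 36*127 = -594 - 1*4572 = -594 - 4572 = -5166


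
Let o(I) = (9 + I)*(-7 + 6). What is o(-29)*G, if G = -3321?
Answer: -66420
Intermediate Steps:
o(I) = -9 - I (o(I) = (9 + I)*(-1) = -9 - I)
o(-29)*G = (-9 - 1*(-29))*(-3321) = (-9 + 29)*(-3321) = 20*(-3321) = -66420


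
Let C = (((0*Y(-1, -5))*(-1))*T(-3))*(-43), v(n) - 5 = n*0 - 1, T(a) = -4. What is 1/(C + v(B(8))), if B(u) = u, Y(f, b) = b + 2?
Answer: ¼ ≈ 0.25000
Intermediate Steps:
Y(f, b) = 2 + b
v(n) = 4 (v(n) = 5 + (n*0 - 1) = 5 + (0 - 1) = 5 - 1 = 4)
C = 0 (C = (((0*(2 - 5))*(-1))*(-4))*(-43) = (((0*(-3))*(-1))*(-4))*(-43) = ((0*(-1))*(-4))*(-43) = (0*(-4))*(-43) = 0*(-43) = 0)
1/(C + v(B(8))) = 1/(0 + 4) = 1/4 = ¼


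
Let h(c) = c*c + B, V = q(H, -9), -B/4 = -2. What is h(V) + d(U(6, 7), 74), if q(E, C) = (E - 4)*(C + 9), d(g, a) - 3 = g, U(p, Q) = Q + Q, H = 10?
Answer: 25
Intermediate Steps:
B = 8 (B = -4*(-2) = 8)
U(p, Q) = 2*Q
d(g, a) = 3 + g
q(E, C) = (-4 + E)*(9 + C)
V = 0 (V = -36 - 4*(-9) + 9*10 - 9*10 = -36 + 36 + 90 - 90 = 0)
h(c) = 8 + c**2 (h(c) = c*c + 8 = c**2 + 8 = 8 + c**2)
h(V) + d(U(6, 7), 74) = (8 + 0**2) + (3 + 2*7) = (8 + 0) + (3 + 14) = 8 + 17 = 25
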